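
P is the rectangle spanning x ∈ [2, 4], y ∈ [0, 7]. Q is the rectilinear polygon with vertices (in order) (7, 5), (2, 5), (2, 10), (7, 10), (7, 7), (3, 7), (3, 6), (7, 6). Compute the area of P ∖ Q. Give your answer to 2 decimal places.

|P| = 14, |P∩Q| = 3.
|P ∖ Q| = |P| − |P∩Q| = 14 − 3 = 11.00.

11.00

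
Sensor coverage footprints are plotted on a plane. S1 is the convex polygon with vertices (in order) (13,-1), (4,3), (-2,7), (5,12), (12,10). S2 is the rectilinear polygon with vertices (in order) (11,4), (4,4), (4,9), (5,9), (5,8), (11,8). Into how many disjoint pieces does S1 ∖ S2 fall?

S1 ∖ S2 is a single connected region.

1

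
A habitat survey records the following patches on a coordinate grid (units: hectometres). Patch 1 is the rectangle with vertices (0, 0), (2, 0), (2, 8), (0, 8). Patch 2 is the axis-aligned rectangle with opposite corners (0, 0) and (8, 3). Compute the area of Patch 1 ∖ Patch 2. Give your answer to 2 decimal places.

10.00

|Patch 1∩Patch 2|: x∈[0,2], y∈[0,3] → 2·3 = 6.
|Patch 1| = 16.
|Patch 1 ∖ Patch 2| = |Patch 1| − |Patch 1∩Patch 2| = 16 − 6 = 10.00.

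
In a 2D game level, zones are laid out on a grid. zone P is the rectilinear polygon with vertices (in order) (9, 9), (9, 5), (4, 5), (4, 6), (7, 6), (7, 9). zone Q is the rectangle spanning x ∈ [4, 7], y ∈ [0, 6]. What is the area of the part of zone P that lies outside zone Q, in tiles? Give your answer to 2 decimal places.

8.00

|zone P| = 11, |zone P∩zone Q| = 3.
|zone P ∖ zone Q| = |zone P| − |zone P∩zone Q| = 11 − 3 = 8.00.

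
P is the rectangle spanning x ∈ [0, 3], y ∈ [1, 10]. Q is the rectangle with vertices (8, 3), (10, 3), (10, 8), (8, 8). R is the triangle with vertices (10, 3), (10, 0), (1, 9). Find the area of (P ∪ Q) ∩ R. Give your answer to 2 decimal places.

|P ∪ Q| = 37.
|(P ∪ Q) ∩ R| = 2.00.

2.00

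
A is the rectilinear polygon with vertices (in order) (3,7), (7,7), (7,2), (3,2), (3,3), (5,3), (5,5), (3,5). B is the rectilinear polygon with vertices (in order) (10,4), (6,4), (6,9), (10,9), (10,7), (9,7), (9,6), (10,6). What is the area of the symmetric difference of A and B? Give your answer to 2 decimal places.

|A| = 16, |B| = 19, |A∩B| = 3.
|A △ B| = |A| + |B| − 2·|A∩B| = 16 + 19 − 6 = 29.00.

29.00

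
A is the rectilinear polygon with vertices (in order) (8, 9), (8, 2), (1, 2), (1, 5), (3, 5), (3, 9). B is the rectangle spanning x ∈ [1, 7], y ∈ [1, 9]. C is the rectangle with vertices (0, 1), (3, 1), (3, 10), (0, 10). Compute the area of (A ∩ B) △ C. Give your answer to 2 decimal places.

|A ∩ B| = 34.
|(A ∩ B) ∩ C| = 6.
|(A ∩ B) △ C| = 34 + 27 − 12 = 49.00.

49.00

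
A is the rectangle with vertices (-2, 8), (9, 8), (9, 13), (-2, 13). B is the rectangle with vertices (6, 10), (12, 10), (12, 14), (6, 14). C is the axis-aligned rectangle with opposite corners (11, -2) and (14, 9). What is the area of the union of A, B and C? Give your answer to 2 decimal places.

By inclusion–exclusion:
Individual areas: |A| = 55, |B| = 24, |C| = 33.
|A∩B|: x∈[6,9], y∈[10,13] → 3·3 = 9.
|A∩C| = 0 (no overlap).
|B∩C| = 0 (no overlap).
|A∩B∩C| = 0.
|A ∪ B ∪ C| = 112 − 9 + 0 = 103.00.

103.00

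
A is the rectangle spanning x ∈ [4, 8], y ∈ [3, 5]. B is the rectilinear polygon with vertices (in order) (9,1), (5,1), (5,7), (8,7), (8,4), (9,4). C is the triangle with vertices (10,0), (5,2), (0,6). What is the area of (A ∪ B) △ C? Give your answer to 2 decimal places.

|A ∪ B| = 23.
|(A ∪ B) ∩ C| = 2.3833.
|(A ∪ B) △ C| = 23 + 5 − 4.7667 = 23.23.

23.23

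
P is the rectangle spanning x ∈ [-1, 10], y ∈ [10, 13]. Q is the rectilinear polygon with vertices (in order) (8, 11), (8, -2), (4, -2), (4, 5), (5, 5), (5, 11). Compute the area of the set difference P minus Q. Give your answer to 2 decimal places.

30.00

|P| = 33, |P∩Q| = 3.
|P ∖ Q| = |P| − |P∩Q| = 33 − 3 = 30.00.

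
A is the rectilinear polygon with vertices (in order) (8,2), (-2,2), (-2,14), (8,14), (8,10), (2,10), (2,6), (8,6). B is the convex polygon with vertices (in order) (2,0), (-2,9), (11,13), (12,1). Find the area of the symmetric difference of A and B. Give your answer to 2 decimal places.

|A| = 96, |B| = 127, |A∩B| = 50.4957.
|A △ B| = |A| + |B| − 2·|A∩B| = 96 + 127 − 100.9915 = 122.01.

122.01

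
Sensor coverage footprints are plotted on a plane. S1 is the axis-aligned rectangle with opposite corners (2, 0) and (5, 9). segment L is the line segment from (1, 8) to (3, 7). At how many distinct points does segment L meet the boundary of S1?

The segment meets the boundary at (2,7.5).

1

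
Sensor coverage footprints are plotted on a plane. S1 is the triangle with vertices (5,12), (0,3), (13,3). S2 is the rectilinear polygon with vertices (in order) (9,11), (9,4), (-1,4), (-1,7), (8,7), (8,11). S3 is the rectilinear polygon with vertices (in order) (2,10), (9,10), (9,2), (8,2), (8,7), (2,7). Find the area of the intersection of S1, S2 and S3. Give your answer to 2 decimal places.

4.06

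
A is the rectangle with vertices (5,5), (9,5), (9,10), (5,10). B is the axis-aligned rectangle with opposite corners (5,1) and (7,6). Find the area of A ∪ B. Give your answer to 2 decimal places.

By inclusion–exclusion:
Individual areas: |A| = 20, |B| = 10.
|A∩B|: x∈[5,7], y∈[5,6] → 2·1 = 2.
|A ∪ B| = 30 − 2 = 28.00.

28.00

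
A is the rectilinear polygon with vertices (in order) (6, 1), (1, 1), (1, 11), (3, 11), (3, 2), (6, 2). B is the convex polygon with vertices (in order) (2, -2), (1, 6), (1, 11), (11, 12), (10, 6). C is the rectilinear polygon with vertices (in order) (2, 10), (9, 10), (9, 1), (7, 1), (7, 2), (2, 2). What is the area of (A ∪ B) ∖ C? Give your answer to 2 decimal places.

38.56

|A ∪ B| = 90.0625.
|(A ∪ B) ∩ C| = 51.5.
|(A ∪ B) ∖ C| = 90.0625 − 51.5 = 38.56.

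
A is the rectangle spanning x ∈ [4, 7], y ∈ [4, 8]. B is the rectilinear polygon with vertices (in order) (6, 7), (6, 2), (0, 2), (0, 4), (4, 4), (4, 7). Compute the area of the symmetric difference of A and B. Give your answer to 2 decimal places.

|A| = 12, |B| = 18, |A∩B| = 6.
|A △ B| = |A| + |B| − 2·|A∩B| = 12 + 18 − 12 = 18.00.

18.00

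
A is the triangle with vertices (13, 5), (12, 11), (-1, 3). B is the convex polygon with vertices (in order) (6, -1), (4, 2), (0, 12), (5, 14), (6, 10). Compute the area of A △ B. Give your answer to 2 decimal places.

|A| = 43, |B| = 48, |A∩B| = 7.782.
|A △ B| = |A| + |B| − 2·|A∩B| = 43 + 48 − 15.5639 = 75.44.

75.44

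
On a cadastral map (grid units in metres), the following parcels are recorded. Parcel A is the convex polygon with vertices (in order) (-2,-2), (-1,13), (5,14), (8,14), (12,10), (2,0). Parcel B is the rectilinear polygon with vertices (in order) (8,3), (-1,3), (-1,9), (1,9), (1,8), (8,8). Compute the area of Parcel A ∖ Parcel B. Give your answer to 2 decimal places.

88.00

|Parcel A| = 130.5, |Parcel A∩Parcel B| = 42.5.
|Parcel A ∖ Parcel B| = |Parcel A| − |Parcel A∩Parcel B| = 130.5 − 42.5 = 88.00.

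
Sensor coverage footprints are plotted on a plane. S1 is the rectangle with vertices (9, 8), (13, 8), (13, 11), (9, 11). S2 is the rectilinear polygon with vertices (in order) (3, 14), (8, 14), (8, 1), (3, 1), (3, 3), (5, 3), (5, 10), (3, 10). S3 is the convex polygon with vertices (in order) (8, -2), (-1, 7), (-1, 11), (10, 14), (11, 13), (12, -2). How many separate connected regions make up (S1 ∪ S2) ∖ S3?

3

(S1 ∪ S2) ∖ S3 splits into 3 disjoint pieces (area 5.3, area 6.1364, area 2).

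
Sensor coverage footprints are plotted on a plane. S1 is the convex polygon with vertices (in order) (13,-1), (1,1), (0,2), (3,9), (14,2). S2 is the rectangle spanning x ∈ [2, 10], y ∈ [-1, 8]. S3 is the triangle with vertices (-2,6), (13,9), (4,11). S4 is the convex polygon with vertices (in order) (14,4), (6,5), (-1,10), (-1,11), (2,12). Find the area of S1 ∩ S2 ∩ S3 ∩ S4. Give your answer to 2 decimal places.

1.95

The intersection is the polygon with vertices (4.571,8), (5.391,7.478), (3.156,7.031), (2.391,7.578), (2.571,8).
By the shoelace formula its area is 1.95.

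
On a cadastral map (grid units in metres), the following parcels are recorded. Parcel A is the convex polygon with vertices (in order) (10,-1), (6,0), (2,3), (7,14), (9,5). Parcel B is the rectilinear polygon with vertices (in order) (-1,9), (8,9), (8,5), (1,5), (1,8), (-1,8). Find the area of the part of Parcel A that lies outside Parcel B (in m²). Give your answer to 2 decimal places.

42.77

|Parcel A| = 59.5, |Parcel A∩Parcel B| = 16.7273.
|Parcel A ∖ Parcel B| = |Parcel A| − |Parcel A∩Parcel B| = 59.5 − 16.7273 = 42.77.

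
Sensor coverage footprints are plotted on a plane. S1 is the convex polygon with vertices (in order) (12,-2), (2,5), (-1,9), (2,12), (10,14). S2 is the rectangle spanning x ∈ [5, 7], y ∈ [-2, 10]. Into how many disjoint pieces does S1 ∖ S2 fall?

1

S1 ∖ S2 is a single connected region.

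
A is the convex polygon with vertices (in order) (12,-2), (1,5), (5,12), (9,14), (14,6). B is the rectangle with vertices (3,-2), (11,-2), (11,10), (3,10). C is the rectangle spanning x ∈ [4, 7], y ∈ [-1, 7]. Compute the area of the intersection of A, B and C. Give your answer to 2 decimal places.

14.59

The intersection is the polygon with vertices (4,3.091), (4,7), (7,7), (7,1.182).
By the shoelace formula its area is 14.59.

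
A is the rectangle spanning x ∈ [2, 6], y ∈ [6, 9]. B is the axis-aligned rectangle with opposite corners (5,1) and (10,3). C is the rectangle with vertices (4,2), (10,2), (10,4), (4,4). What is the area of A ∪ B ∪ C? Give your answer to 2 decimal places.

By inclusion–exclusion:
Individual areas: |A| = 12, |B| = 10, |C| = 12.
|A∩B| = 0 (no overlap).
|A∩C| = 0 (no overlap).
|B∩C|: x∈[5,10], y∈[2,3] → 5·1 = 5.
|A∩B∩C| = 0.
|A ∪ B ∪ C| = 34 − 5 + 0 = 29.00.

29.00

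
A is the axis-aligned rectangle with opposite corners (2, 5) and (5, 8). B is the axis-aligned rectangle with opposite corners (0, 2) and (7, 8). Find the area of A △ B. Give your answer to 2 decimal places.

|A∩B|: x∈[2,5], y∈[5,8] → 3·3 = 9.
|A △ B| = |A| + |B| − 2·|A∩B| = 9 + 42 − 18 = 33.00.

33.00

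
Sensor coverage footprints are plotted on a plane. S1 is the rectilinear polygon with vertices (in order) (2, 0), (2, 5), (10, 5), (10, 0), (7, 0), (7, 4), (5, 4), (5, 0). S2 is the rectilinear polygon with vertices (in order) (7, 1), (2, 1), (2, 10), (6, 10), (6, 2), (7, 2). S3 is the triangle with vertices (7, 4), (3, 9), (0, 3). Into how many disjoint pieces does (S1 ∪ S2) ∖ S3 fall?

2

(S1 ∪ S2) ∖ S3 splits into 2 disjoint pieces (area 29.6857, area 10.625).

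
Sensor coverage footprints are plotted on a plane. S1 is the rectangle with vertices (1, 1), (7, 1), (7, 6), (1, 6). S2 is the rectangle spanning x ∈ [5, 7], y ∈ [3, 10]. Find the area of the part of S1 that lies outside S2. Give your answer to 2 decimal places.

24.00

|S1∩S2|: x∈[5,7], y∈[3,6] → 2·3 = 6.
|S1| = 30.
|S1 ∖ S2| = |S1| − |S1∩S2| = 30 − 6 = 24.00.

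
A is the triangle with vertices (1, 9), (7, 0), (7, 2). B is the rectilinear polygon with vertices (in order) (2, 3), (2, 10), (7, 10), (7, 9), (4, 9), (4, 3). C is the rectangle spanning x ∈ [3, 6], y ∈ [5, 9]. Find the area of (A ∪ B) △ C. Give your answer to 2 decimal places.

25.45

|A ∪ B| = 21.6667.
|(A ∪ B) ∩ C| = 4.1071.
|(A ∪ B) △ C| = 21.6667 + 12 − 8.2143 = 25.45.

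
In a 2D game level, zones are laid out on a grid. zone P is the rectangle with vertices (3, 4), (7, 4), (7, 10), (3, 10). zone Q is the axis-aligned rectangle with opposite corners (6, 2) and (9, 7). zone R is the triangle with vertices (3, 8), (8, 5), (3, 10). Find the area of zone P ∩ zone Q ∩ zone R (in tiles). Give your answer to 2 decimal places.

0.60

The intersection is the polygon with vertices (6,7), (7,6), (7,5.6), (6,6.2).
By the shoelace formula its area is 0.60.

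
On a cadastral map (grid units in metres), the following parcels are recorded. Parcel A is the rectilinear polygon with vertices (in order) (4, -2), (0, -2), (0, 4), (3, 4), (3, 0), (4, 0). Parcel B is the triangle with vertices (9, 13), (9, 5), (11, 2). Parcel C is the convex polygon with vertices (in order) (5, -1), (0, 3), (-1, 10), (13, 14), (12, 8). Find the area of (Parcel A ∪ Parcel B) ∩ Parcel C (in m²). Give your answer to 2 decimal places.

12.27

|Parcel A ∪ Parcel B| = 28.
|(Parcel A ∪ Parcel B) ∩ Parcel C| = 12.27.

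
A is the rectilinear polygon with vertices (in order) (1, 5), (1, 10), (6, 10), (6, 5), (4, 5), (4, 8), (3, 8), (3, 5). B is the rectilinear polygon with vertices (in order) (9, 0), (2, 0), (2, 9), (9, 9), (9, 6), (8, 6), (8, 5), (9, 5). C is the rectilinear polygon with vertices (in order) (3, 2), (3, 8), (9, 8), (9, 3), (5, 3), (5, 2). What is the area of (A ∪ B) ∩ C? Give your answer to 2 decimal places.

|A ∪ B| = 71.
|(A ∪ B) ∩ C| = 31.00.

31.00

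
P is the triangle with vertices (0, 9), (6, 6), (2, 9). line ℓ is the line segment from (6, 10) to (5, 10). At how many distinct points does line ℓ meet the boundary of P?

0

The segment lies entirely outside P and never meets its boundary.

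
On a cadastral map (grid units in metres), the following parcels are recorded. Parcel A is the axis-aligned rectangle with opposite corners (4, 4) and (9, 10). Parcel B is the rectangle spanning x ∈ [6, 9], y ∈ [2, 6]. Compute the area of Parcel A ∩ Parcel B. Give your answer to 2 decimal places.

|Parcel A∩Parcel B|: x∈[6,9], y∈[4,6] → 3·2 = 6.

6.00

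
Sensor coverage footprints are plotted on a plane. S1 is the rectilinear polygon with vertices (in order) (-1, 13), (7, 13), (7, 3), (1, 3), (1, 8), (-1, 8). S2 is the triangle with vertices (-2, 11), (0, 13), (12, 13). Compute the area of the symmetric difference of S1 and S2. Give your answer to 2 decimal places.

|S1| = 70, |S2| = 12, |S1∩S2| = 9.7857.
|S1 △ S2| = |S1| + |S2| − 2·|S1∩S2| = 70 + 12 − 19.5714 = 62.43.

62.43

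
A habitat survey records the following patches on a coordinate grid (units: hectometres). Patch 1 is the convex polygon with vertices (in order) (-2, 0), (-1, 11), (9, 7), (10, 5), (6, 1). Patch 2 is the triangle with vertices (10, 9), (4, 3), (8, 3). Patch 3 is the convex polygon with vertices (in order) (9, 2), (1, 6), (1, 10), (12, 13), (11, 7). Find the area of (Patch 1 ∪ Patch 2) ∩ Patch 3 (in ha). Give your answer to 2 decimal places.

38.19

|Patch 1 ∪ Patch 2| = 86.7571.
|(Patch 1 ∪ Patch 2) ∩ Patch 3| = 38.19.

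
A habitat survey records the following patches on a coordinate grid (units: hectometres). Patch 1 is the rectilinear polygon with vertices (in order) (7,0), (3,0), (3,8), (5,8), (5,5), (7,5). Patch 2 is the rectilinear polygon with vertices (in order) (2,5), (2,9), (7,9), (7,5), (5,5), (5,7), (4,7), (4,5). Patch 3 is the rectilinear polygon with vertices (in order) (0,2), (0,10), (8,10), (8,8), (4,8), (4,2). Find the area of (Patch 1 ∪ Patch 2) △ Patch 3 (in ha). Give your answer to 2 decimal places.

|Patch 1 ∪ Patch 2| = 40.
|(Patch 1 ∪ Patch 2) ∩ Patch 3| = 14.
|(Patch 1 ∪ Patch 2) △ Patch 3| = 40 + 40 − 28 = 52.00.

52.00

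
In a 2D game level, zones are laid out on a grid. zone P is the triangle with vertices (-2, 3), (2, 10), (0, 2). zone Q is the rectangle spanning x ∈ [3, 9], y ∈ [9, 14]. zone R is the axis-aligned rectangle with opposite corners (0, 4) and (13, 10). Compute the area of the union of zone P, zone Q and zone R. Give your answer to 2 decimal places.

By inclusion–exclusion:
Individual areas: |zone P| = 9, |zone Q| = 30, |zone R| = 78.
|zone P∩zone Q| = 0.
|zone P∩zone R| = 4.
|zone Q∩zone R|: x∈[3,9], y∈[9,10] → 6·1 = 6.
|zone P∩zone Q∩zone R| = 0.
|zone P ∪ zone Q ∪ zone R| = 117 − 10 + 0 = 107.00.

107.00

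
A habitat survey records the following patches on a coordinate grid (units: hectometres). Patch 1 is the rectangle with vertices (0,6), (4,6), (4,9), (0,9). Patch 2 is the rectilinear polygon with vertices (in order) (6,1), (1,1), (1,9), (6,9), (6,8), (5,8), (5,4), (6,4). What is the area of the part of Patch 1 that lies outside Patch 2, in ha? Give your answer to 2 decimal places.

3.00

|Patch 1| = 12, |Patch 1∩Patch 2| = 9.
|Patch 1 ∖ Patch 2| = |Patch 1| − |Patch 1∩Patch 2| = 12 − 9 = 3.00.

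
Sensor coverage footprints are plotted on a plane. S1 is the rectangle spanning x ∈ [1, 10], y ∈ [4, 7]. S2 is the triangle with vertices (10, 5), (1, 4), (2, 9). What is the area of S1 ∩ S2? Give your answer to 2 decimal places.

17.60

The intersection is the polygon with vertices (6,7), (10,5), (1,4), (1.6,7).
By the shoelace formula its area is 17.60.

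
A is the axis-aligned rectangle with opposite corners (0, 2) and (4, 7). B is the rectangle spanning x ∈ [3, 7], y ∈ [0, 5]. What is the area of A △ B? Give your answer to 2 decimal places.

|A∩B|: x∈[3,4], y∈[2,5] → 1·3 = 3.
|A △ B| = |A| + |B| − 2·|A∩B| = 20 + 20 − 6 = 34.00.

34.00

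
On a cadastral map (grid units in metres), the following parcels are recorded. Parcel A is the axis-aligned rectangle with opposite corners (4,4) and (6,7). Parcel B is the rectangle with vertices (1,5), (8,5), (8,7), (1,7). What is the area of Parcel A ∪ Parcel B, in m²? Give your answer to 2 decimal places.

By inclusion–exclusion:
Individual areas: |Parcel A| = 6, |Parcel B| = 14.
|Parcel A∩Parcel B|: x∈[4,6], y∈[5,7] → 2·2 = 4.
|Parcel A ∪ Parcel B| = 20 − 4 = 16.00.

16.00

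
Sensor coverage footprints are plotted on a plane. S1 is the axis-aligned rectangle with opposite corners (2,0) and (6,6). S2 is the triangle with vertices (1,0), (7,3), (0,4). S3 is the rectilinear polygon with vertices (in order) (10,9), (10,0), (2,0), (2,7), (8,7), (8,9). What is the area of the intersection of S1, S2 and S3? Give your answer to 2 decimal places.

7.71

The intersection is the polygon with vertices (2,0.5), (2,3.714), (6,3.143), (6,2.5).
By the shoelace formula its area is 7.71.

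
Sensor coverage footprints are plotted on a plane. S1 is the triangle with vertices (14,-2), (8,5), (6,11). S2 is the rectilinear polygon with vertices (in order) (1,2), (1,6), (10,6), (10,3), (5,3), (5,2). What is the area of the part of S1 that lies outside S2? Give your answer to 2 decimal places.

7.24

|S1| = 11, |S1∩S2| = 3.7601.
|S1 ∖ S2| = |S1| − |S1∩S2| = 11 − 3.7601 = 7.24.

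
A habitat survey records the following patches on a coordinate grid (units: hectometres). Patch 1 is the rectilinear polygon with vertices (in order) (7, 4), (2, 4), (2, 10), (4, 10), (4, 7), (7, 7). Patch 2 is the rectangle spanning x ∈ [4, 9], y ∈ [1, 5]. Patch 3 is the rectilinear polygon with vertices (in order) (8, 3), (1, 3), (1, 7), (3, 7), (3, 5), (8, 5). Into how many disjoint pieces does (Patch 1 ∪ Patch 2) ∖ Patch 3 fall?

(Patch 1 ∪ Patch 2) ∖ Patch 3 splits into 2 disjoint pieces (area 14, area 12).

2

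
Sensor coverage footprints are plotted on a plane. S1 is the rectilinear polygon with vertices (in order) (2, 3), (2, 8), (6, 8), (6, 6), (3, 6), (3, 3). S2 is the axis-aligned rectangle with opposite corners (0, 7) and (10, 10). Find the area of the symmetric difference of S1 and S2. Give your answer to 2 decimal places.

|S1| = 11, |S2| = 30, |S1∩S2| = 4.
|S1 △ S2| = |S1| + |S2| − 2·|S1∩S2| = 11 + 30 − 8 = 33.00.

33.00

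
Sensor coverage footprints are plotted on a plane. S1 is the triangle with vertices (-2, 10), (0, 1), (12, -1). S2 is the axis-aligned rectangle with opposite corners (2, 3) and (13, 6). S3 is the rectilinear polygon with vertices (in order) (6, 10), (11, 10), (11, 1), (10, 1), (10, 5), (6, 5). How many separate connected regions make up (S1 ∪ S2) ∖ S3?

(S1 ∪ S2) ∖ S3 splits into 2 disjoint pieces (area 63, area 6).

2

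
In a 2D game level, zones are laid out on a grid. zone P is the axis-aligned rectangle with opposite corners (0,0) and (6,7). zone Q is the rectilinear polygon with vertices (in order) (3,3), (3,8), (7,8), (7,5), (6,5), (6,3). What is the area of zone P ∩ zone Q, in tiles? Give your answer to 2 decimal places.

12.00

The intersection is the polygon with vertices (6,3), (3,3), (3,7), (6,7), (6,5).
By the shoelace formula its area is 12.00.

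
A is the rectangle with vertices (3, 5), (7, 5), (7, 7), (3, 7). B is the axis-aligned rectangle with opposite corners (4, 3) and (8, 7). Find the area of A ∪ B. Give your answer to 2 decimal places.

By inclusion–exclusion:
Individual areas: |A| = 8, |B| = 16.
|A∩B|: x∈[4,7], y∈[5,7] → 3·2 = 6.
|A ∪ B| = 24 − 6 = 18.00.

18.00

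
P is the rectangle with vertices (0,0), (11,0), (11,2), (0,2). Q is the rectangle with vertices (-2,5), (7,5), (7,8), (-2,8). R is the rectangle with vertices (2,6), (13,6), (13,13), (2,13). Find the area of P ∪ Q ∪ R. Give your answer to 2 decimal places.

By inclusion–exclusion:
Individual areas: |P| = 22, |Q| = 27, |R| = 77.
|P∩Q| = 0 (no overlap).
|P∩R| = 0 (no overlap).
|Q∩R|: x∈[2,7], y∈[6,8] → 5·2 = 10.
|P∩Q∩R| = 0.
|P ∪ Q ∪ R| = 126 − 10 + 0 = 116.00.

116.00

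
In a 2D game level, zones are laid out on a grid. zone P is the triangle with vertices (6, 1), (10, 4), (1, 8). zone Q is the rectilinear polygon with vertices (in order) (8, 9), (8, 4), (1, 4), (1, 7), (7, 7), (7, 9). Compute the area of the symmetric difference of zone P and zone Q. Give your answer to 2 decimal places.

|zone P| = 21.5, |zone Q| = 23, |zone P∩zone Q| = 10.629.
|zone P △ zone Q| = |zone P| + |zone Q| − 2·|zone P∩zone Q| = 21.5 + 23 − 21.2579 = 23.24.

23.24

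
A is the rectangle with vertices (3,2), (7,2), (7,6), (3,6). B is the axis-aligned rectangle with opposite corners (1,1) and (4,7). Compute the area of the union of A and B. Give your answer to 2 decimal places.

30.00

By inclusion–exclusion:
Individual areas: |A| = 16, |B| = 18.
|A∩B|: x∈[3,4], y∈[2,6] → 1·4 = 4.
|A ∪ B| = 34 − 4 = 30.00.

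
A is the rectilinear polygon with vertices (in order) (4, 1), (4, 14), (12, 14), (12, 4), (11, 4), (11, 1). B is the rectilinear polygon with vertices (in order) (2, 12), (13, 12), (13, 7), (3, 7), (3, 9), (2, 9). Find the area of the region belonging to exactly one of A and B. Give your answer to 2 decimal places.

74.00

|A| = 101, |B| = 53, |A∩B| = 40.
|A △ B| = |A| + |B| − 2·|A∩B| = 101 + 53 − 80 = 74.00.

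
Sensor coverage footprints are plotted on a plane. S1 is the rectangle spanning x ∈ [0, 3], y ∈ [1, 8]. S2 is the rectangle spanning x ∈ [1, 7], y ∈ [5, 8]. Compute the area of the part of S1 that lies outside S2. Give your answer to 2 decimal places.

|S1∩S2|: x∈[1,3], y∈[5,8] → 2·3 = 6.
|S1| = 21.
|S1 ∖ S2| = |S1| − |S1∩S2| = 21 − 6 = 15.00.

15.00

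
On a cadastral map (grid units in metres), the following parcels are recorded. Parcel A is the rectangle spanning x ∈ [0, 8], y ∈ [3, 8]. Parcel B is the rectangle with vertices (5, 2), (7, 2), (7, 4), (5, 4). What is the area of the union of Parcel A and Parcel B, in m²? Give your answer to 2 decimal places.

42.00

By inclusion–exclusion:
Individual areas: |Parcel A| = 40, |Parcel B| = 4.
|Parcel A∩Parcel B|: x∈[5,7], y∈[3,4] → 2·1 = 2.
|Parcel A ∪ Parcel B| = 44 − 2 = 42.00.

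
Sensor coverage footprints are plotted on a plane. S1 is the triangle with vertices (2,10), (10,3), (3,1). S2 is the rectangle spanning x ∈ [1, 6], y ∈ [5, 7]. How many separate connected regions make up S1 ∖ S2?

2

S1 ∖ S2 splits into 2 disjoint pieces (area 4.6429, area 20.8889).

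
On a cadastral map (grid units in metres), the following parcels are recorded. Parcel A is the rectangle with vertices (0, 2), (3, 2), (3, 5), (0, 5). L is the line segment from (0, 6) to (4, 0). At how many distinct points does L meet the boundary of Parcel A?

2

The segment meets the boundary at (2.667,2), (0.667,5).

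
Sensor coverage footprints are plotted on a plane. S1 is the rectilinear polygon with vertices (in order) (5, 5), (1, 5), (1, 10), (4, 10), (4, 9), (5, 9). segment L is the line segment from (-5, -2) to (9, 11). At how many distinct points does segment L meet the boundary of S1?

The segment meets the boundary at (5,7.286), (2.538,5).

2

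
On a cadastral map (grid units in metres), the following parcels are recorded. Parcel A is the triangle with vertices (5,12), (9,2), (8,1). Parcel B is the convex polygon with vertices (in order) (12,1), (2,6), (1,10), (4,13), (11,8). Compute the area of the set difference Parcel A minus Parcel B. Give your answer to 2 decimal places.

1.82

|Parcel A| = 7, |Parcel A∩Parcel B| = 5.1809.
|Parcel A ∖ Parcel B| = |Parcel A| − |Parcel A∩Parcel B| = 7 − 5.1809 = 1.82.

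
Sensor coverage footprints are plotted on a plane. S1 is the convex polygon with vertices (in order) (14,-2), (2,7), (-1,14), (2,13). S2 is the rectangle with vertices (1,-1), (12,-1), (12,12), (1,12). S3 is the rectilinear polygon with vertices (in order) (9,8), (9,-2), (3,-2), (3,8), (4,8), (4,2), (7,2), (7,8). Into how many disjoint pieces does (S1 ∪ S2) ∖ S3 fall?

1

(S1 ∪ S2) ∖ S3 is a single connected region.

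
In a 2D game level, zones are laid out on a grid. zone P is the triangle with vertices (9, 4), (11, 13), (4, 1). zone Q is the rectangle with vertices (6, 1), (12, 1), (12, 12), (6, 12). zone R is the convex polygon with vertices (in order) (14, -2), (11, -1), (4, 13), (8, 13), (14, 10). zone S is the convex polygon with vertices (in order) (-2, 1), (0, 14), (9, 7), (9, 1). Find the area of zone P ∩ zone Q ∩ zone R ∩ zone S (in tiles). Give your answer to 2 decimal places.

The intersection is the polygon with vertices (7.231,6.538), (7.968,7.803), (9,7), (9,4), (8.615,3.769).
By the shoelace formula its area is 4.29.

4.29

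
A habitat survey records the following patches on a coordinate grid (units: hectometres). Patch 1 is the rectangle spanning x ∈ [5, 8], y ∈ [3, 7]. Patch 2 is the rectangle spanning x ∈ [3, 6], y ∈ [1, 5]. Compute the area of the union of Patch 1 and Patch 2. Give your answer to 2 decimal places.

22.00

By inclusion–exclusion:
Individual areas: |Patch 1| = 12, |Patch 2| = 12.
|Patch 1∩Patch 2|: x∈[5,6], y∈[3,5] → 1·2 = 2.
|Patch 1 ∪ Patch 2| = 24 − 2 = 22.00.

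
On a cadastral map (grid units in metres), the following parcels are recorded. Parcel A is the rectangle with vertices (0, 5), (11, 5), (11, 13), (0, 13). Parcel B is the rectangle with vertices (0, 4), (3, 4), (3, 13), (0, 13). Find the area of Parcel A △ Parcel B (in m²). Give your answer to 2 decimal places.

67.00

|Parcel A∩Parcel B|: x∈[0,3], y∈[5,13] → 3·8 = 24.
|Parcel A △ Parcel B| = |Parcel A| + |Parcel B| − 2·|Parcel A∩Parcel B| = 88 + 27 − 48 = 67.00.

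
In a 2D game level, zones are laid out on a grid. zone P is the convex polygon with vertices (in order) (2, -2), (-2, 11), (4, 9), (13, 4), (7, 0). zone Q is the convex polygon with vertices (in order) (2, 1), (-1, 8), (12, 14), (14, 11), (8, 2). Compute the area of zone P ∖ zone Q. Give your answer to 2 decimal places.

|zone P| = 93.5, |zone P∩zone Q| = 59.3017.
|zone P ∖ zone Q| = |zone P| − |zone P∩zone Q| = 93.5 − 59.3017 = 34.20.

34.20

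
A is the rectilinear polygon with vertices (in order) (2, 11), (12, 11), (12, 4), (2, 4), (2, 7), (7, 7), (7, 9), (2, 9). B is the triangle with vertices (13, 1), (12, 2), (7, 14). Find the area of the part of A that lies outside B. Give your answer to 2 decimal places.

57.96

|A| = 60, |A∩B| = 2.0417.
|A ∖ B| = |A| − |A∩B| = 60 − 2.0417 = 57.96.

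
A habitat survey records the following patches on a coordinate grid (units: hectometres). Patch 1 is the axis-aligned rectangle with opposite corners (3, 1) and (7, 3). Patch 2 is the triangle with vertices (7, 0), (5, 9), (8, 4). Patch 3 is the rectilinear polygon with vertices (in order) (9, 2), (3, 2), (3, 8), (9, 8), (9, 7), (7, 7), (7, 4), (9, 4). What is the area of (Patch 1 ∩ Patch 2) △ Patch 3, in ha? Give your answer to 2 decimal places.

29.78

|Patch 1 ∩ Patch 2| = 0.8889.
|(Patch 1 ∩ Patch 2) ∩ Patch 3| = 0.5556.
|(Patch 1 ∩ Patch 2) △ Patch 3| = 0.8889 + 30 − 1.1111 = 29.78.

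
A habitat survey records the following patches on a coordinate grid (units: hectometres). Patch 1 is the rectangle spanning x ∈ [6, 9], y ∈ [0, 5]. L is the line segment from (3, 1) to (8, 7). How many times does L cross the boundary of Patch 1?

The segment meets the boundary at (6.333,5), (6,4.6).

2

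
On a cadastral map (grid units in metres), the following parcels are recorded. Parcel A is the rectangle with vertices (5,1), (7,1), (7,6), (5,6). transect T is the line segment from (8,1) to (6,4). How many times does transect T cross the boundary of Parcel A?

1

The segment meets the boundary at (7,2.5).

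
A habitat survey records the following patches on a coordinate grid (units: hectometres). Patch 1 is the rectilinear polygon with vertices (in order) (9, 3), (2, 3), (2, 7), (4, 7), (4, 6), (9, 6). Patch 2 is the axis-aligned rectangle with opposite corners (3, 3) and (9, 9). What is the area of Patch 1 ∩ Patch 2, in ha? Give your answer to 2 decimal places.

The intersection is the polygon with vertices (3,3), (3,7), (4,7), (4,6), (9,6), (9,3).
By the shoelace formula its area is 19.00.

19.00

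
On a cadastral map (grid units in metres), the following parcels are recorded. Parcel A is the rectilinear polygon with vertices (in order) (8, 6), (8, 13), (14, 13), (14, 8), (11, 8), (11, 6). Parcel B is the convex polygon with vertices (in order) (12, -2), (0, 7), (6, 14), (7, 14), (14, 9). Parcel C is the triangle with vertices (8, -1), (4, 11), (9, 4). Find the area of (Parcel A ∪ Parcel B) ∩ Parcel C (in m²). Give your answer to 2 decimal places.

14.76

The region (Parcel A ∪ Parcel B) ∩ Parcel C is the polygon with vertices (7.111,1.667), (4,11), (9,4), (8.348,0.739).
By the shoelace formula its area is 14.76.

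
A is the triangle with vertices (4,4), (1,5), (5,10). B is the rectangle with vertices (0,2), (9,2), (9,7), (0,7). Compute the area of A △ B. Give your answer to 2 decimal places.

41.20

|A| = 9.5, |B| = 45, |A∩B| = 6.65.
|A △ B| = |A| + |B| − 2·|A∩B| = 9.5 + 45 − 13.3 = 41.20.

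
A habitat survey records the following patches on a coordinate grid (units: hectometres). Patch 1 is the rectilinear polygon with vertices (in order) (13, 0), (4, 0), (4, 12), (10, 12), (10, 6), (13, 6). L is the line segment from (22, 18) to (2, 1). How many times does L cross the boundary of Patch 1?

The segment meets the boundary at (4,2.7), (10,7.8).

2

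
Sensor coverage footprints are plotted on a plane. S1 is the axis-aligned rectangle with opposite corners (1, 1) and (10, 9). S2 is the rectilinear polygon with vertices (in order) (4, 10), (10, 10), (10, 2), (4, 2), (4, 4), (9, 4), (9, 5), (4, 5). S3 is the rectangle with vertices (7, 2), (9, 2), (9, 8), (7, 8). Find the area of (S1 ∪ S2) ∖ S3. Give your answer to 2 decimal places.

66.00

|S1 ∪ S2| = 78.
|(S1 ∪ S2) ∩ S3| = 12.
|(S1 ∪ S2) ∖ S3| = 78 − 12 = 66.00.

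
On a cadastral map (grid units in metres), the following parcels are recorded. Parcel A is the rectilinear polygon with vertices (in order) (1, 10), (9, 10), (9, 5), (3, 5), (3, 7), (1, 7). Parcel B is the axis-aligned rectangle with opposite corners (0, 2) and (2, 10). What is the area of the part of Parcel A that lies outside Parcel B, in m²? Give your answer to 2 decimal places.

|Parcel A| = 36, |Parcel A∩Parcel B| = 3.
|Parcel A ∖ Parcel B| = |Parcel A| − |Parcel A∩Parcel B| = 36 − 3 = 33.00.

33.00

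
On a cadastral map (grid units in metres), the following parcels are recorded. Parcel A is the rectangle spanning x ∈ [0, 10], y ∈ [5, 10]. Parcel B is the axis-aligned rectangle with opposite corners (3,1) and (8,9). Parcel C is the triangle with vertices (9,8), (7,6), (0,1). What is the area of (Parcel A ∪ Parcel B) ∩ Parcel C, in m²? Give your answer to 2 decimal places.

1.71

The region (Parcel A ∪ Parcel B) ∩ Parcel C is the polygon with vertices (3,3.333), (9,8), (7,6), (3,3.143).
By the shoelace formula its area is 1.71.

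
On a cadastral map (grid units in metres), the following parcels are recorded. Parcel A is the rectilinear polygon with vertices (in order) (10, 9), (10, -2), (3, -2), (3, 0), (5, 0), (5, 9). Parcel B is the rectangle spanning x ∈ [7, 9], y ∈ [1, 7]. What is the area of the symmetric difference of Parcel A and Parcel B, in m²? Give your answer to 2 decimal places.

|Parcel A| = 59, |Parcel B| = 12, |Parcel A∩Parcel B| = 12.
|Parcel A △ Parcel B| = |Parcel A| + |Parcel B| − 2·|Parcel A∩Parcel B| = 59 + 12 − 24 = 47.00.

47.00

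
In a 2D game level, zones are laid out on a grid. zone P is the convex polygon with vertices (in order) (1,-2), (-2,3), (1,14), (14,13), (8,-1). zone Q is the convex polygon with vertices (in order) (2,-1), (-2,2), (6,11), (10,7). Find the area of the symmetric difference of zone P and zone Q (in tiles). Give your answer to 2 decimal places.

112.73

|zone P| = 174, |zone Q| = 62, |zone P∩zone Q| = 61.6336.
|zone P △ zone Q| = |zone P| + |zone Q| − 2·|zone P∩zone Q| = 174 + 62 − 123.2673 = 112.73.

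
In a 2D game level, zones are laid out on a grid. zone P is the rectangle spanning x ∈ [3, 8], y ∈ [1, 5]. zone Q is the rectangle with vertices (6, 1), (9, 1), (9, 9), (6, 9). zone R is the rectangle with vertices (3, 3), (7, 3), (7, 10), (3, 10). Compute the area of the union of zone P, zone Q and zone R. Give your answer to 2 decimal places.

By inclusion–exclusion:
Individual areas: |zone P| = 20, |zone Q| = 24, |zone R| = 28.
|zone P∩zone Q|: x∈[6,8], y∈[1,5] → 2·4 = 8.
|zone P∩zone R|: x∈[3,7], y∈[3,5] → 4·2 = 8.
|zone Q∩zone R|: x∈[6,7], y∈[3,9] → 1·6 = 6.
|zone P∩zone Q∩zone R| = 2.
|zone P ∪ zone Q ∪ zone R| = 72 − 22 + 2 = 52.00.

52.00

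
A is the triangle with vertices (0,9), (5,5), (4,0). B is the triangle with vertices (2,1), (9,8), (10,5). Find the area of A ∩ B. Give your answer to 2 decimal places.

1.34

The intersection is the polygon with vertices (4.444,2.222), (3.273,1.636), (3.077,2.077), (4.75,3.75).
By the shoelace formula its area is 1.34.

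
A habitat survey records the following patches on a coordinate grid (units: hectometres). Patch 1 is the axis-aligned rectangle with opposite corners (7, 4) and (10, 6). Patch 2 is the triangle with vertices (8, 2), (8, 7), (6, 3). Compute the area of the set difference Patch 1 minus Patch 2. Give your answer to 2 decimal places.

4.25

|Patch 1| = 6, |Patch 1∩Patch 2| = 1.75.
|Patch 1 ∖ Patch 2| = |Patch 1| − |Patch 1∩Patch 2| = 6 − 1.75 = 4.25.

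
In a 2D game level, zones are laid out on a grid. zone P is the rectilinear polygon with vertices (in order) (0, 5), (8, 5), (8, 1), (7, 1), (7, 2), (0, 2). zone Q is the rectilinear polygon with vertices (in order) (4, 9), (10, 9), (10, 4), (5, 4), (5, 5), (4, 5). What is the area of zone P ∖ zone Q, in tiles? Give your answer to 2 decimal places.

|zone P| = 25, |zone P∩zone Q| = 3.
|zone P ∖ zone Q| = |zone P| − |zone P∩zone Q| = 25 − 3 = 22.00.

22.00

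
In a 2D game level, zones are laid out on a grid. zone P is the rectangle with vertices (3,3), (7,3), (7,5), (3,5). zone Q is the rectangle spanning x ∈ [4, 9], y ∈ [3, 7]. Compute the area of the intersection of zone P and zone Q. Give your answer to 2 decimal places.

|zone P∩zone Q|: x∈[4,7], y∈[3,5] → 3·2 = 6.

6.00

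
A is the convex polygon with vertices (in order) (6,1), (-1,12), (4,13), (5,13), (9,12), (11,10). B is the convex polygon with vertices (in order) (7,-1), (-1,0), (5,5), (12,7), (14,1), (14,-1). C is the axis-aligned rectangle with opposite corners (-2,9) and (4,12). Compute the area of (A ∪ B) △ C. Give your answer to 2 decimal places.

133.58

|A ∪ B| = 139.8519.
|(A ∪ B) ∩ C| = 12.1364.
|(A ∪ B) △ C| = 139.8519 + 18 − 24.2727 = 133.58.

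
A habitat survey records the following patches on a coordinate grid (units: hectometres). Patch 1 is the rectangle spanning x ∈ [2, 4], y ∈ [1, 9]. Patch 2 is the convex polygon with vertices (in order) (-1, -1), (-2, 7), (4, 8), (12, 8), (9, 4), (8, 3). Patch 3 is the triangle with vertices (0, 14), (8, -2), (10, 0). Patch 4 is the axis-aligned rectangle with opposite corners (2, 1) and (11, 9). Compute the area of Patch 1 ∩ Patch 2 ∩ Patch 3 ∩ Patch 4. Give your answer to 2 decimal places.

0.92

The intersection is the polygon with vertices (4,6), (3.077,7.846), (4,8).
By the shoelace formula its area is 0.92.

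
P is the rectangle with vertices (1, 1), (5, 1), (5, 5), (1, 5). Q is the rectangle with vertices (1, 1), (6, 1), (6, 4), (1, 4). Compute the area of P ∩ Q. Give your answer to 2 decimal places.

12.00

|P∩Q|: x∈[1,5], y∈[1,4] → 4·3 = 12.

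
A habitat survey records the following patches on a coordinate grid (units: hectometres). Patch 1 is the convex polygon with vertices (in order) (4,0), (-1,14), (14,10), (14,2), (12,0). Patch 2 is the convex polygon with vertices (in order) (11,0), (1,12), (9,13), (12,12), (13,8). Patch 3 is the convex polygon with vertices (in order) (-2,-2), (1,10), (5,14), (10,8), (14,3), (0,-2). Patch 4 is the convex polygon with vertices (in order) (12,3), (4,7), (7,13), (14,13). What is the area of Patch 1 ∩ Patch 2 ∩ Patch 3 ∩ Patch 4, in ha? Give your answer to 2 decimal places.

31.59

The intersection is the polygon with vertices (4.438,7.875), (6.5,12), (6.714,11.943), (10,8), (12.286,5.143), (11.778,3.111), (6,6).
By the shoelace formula its area is 31.59.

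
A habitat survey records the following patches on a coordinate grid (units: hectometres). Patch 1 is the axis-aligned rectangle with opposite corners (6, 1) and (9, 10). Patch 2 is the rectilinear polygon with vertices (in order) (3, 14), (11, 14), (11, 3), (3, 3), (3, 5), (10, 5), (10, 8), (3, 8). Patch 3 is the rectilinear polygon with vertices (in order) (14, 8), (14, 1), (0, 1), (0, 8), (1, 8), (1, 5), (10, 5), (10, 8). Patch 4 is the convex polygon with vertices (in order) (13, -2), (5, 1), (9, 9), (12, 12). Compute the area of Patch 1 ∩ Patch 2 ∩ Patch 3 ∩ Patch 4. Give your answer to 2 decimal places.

The intersection is the polygon with vertices (9,5), (9,3), (6,3), (7,5).
By the shoelace formula its area is 5.00.

5.00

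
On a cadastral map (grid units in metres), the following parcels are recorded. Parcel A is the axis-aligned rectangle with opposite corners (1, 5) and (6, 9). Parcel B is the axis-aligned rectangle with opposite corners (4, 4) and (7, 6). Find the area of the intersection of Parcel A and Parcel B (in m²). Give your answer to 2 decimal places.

2.00

|Parcel A∩Parcel B|: x∈[4,6], y∈[5,6] → 2·1 = 2.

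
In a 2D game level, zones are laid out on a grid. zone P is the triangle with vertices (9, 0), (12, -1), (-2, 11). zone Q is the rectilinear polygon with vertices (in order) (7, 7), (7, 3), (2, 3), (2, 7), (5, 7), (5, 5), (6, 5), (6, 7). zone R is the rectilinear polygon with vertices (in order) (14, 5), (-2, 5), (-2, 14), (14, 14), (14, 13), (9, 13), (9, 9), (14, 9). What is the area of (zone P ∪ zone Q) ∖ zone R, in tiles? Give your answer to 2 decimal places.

15.71

|zone P ∪ zone Q| = 25.0476.
|(zone P ∪ zone Q) ∩ zone R| = 9.3333.
|(zone P ∪ zone Q) ∖ zone R| = 25.0476 − 9.3333 = 15.71.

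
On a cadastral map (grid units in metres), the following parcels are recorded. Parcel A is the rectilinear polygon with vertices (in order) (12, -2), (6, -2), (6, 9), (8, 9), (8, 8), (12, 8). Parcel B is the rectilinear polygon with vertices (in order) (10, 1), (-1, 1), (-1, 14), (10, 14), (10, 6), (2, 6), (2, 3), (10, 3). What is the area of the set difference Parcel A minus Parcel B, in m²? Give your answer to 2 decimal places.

|Parcel A| = 62, |Parcel A∩Parcel B| = 18.
|Parcel A ∖ Parcel B| = |Parcel A| − |Parcel A∩Parcel B| = 62 − 18 = 44.00.

44.00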